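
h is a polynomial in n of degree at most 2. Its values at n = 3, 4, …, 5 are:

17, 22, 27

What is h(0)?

2

First differences: 5, 5.
Level-1 differences are constant, so h has degree 1.
Fitting a degree-1 polynomial gives h(n) = 5n + 2.
The constant term is h(0) = 2.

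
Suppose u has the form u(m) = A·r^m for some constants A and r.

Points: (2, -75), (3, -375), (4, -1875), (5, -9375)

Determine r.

Consecutive ratio: -375/(-75) = 5, and -1875/(-375) = 5, so r = 5.
Then A·5^2 = -75 gives A = -3, and u(m) = -3·5^m.

5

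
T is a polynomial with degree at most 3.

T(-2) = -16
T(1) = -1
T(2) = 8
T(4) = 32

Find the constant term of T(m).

Write T(m) = am³ + bm² + cm + d; the 4 given values yield a linear system in the 4 coefficients.
Solving, the leading coefficient vanishes, and T(m) = m² + 6m - 8.
The constant term is T(0) = -8.

-8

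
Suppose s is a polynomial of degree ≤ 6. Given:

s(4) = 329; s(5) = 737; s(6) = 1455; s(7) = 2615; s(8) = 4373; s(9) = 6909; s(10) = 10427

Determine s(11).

15155

First differences: 408, 718, 1160, 1758, 2536, 3518. Second differences: 310, 442, 598, 778, 982. Third differences: 132, 156, 180, 204. Fourth differences: 24, 24, 24.
Level-4 differences are constant, so s has degree 4.
Fitting a degree-4 polynomial gives s(n) = n^4 + 4n² + 3n - 3.
Then s(11) = 15155.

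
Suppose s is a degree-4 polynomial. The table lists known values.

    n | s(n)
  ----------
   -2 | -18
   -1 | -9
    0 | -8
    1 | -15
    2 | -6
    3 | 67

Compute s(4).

Write s(n) = an^4 + bn³ + cn² + dn + e; the 6 given values yield a linear system in the 5 coefficients.
Solving, s(n) = n^4 + 2n³ - 5n² - 5n - 8.
Then s(4) = 276.

276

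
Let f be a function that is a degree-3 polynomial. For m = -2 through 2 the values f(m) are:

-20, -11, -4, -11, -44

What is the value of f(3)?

-115

First differences: 9, 7, -7, -33. Second differences: -2, -14, -26. Third differences: -12, -12.
Level-3 differences are constant, so f has degree 3.
Fitting a degree-3 polynomial gives f(m) = -2m³ - 7m² + 2m - 4.
Then f(3) = -115.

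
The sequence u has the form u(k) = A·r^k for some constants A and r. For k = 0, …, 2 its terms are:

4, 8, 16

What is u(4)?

64

Consecutive ratio: 8/4 = 2, and 16/8 = 2, so r = 2.
Then A·2^0 = 4 gives A = 4, and u(k) = 4·2^k.
u(4) = 4·2^4 = 64.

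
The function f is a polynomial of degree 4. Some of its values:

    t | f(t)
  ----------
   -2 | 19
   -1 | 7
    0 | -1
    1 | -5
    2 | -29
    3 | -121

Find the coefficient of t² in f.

3

First differences: -12, -8, -4, -24, -92. Second differences: 4, 4, -20, -68. Third differences: 0, -24, -48. Fourth differences: -24, -24.
Level-4 differences are constant, so f has degree 4.
Fitting a degree-4 polynomial gives f(t) = -t^4 - 2t³ + 3t² - 4t - 1.
The coefficient of t² is 3.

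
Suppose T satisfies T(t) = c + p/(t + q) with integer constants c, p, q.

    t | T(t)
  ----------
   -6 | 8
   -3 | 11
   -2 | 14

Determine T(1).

-13

(T(t) − c)(t + q) = p for each data point; the three points give a linear system in c and q, then p follows.
Solving: c = 5, q = 0, p = -18, so T(t) = 5 − 18/(t + 0).
Then T(1) = 5 − 18/1 = -13.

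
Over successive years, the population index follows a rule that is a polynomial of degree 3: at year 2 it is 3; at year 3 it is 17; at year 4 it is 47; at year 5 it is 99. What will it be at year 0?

-1

Write the value at t as f(t).
Write f(t) = at³ + bt² + ct + d; the 4 given values yield a linear system in the 4 coefficients.
Solving, f(t) = t³ - t² - 1.
Then f(0) = -1.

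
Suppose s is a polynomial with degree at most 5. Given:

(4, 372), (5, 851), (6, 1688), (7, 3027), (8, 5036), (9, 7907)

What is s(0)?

First differences: 479, 837, 1339, 2009, 2871. Second differences: 358, 502, 670, 862. Third differences: 144, 168, 192. Fourth differences: 24, 24.
Level-4 differences are constant, so s has degree 4.
Fitting a degree-4 polynomial gives s(n) = n^4 + 2n³ - 2n² + 6n - 4.
The constant term is s(0) = -4.

-4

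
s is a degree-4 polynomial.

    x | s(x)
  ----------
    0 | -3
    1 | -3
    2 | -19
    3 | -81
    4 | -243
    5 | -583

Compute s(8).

-3811

First differences: 0, -16, -62, -162, -340. Second differences: -16, -46, -100, -178. Third differences: -30, -54, -78. Fourth differences: -24, -24.
Level-4 differences are constant, so s has degree 4.
Fitting a degree-4 polynomial gives s(x) = -x^4 + x³ - 4x² + 4x - 3.
Then s(8) = -3811.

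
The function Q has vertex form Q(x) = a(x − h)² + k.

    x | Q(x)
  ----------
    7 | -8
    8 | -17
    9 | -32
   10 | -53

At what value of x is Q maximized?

6

First differences -9, -15, -21; second difference -6 = 2a, so a = -3.
Expanding, the x-coefficient is −2ah = 6h; matching it to the data gives h = 6, and then k = -5.
So Q(x) = -3(x − 6)² − 5.
Hence h = 6.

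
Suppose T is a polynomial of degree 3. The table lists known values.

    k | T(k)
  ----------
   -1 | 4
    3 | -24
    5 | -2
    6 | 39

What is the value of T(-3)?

Write T(k) = ak³ + bk² + ck + d; the 4 given values yield a linear system in the 4 coefficients.
Solving, T(k) = k³ - 4k² - 6k + 3.
Then T(-3) = -42.

-42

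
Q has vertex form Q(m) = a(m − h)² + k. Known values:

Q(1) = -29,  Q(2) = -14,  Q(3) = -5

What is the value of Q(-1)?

First differences 15, 9; second difference -6 = 2a, so a = -3.
Expanding, the m-coefficient is −2ah = 6h; matching it to the data gives h = 4, and then k = -2.
So Q(m) = -3(m − 4)² − 2.
Q(-1) = -3·(-5)² − 2 = -77.

-77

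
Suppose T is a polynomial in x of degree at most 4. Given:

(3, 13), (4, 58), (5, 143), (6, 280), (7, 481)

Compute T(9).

1123

Write T(x) = ax^4 + bx³ + cx² + dx + e; the 5 given values yield a linear system in the 5 coefficients.
Solving, the leading coefficient vanishes, and T(x) = 2x³ - 4x² - x - 2.
Then T(9) = 1123.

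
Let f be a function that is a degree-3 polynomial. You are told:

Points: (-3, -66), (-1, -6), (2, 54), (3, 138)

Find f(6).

Write f(t) = at³ + bt² + ct + d; the 4 given values yield a linear system in the 4 coefficients.
Solving, f(t) = 3t³ + 4t² + 7t.
Then f(6) = 834.

834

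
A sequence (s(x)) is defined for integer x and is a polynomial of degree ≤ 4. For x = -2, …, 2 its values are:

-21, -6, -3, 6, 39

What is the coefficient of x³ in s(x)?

First differences: 15, 3, 9, 33. Second differences: -12, 6, 24. Third differences: 18, 18.
Level-3 differences are constant, so s has degree 3.
Fitting a degree-3 polynomial gives s(x) = 3x³ + 3x² + 3x - 3.
The coefficient of x³ is 3.

3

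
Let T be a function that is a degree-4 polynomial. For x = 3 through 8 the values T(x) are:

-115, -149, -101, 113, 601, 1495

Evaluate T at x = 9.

2951

Write T(x) = ax^4 + bx³ + cx² + dx + e; the 6 given values yield a linear system in the 5 coefficients.
Solving, T(x) = x^4 - 4x³ - 8x² - 5x - 1.
Then T(9) = 2951.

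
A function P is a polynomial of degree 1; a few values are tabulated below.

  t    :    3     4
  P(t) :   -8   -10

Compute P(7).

-16

Write P(t) = at + b; the 2 given values yield a linear system in the 2 coefficients.
Solving, P(t) = -2t - 2.
Then P(7) = -16.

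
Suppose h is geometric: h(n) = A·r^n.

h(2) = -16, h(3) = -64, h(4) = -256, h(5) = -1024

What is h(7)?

Consecutive ratio: -64/(-16) = 4, and -256/(-64) = 4, so r = 4.
Then A·4^2 = -16 gives A = -1, and h(n) = -1·4^n.
h(7) = -1·4^7 = -16384.

-16384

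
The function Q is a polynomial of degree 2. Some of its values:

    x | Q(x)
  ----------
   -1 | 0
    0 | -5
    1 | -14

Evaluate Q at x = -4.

-9

Write Q(x) = ax² + bx + c; the 3 given values yield a linear system in the 3 coefficients.
Solving, Q(x) = -2x² - 7x - 5.
Then Q(-4) = -9.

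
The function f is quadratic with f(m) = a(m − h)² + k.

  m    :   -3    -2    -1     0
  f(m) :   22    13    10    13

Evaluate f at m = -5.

58

First differences -9, -3, 3; second difference 6 = 2a, so a = 3.
Expanding, the m-coefficient is −2ah = -6h; matching it to the data gives h = -1, and then k = 10.
So f(m) = 3(m + 1)² + 10.
f(-5) = 3·(-4)² + 10 = 58.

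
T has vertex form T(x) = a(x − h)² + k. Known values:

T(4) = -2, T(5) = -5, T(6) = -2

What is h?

First differences -3, 3; second difference 6 = 2a, so a = 3.
Expanding, the x-coefficient is −2ah = -6h; matching it to the data gives h = 5, and then k = -5.
So T(x) = 3(x − 5)² − 5.
Hence h = 5.

5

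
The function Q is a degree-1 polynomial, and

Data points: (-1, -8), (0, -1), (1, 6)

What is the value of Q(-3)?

Write Q(k) = ak + b; the 3 given values yield a linear system in the 2 coefficients.
Solving, Q(k) = 7k - 1.
Then Q(-3) = -22.

-22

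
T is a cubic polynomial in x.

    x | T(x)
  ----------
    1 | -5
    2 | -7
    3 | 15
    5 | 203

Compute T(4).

Write T(x) = ax³ + bx² + cx + d; the 4 given values yield a linear system in the 4 coefficients.
Solving, T(x) = 3x³ - 6x² - 5x + 3.
Then T(4) = 79.

79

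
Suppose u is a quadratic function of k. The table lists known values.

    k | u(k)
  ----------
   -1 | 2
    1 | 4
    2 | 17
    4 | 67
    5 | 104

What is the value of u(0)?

Write u(k) = ak² + bk + c; the 5 given values yield a linear system in the 3 coefficients.
Solving, u(k) = 4k² + k - 1.
Then u(0) = -1.

-1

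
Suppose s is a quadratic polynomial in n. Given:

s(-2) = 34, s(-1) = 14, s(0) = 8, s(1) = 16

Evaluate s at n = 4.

124

First differences: -20, -6, 8. Second differences: 14, 14.
Level-2 differences are constant, so s has degree 2.
Fitting a degree-2 polynomial gives s(n) = 7n² + n + 8.
Then s(4) = 124.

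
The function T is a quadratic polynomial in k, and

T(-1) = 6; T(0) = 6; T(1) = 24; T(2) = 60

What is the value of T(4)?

First differences: 0, 18, 36. Second differences: 18, 18.
Level-2 differences are constant, so T has degree 2.
Fitting a degree-2 polynomial gives T(k) = 9k² + 9k + 6.
Then T(4) = 186.

186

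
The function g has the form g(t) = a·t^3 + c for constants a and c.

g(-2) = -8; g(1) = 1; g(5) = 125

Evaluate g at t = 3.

27

From g(-2) = -8 and g(1) = 1: -8a + c = -8 and 1a + c = 1.
Subtracting: 9a = 9, so a = 1; then c = -8 − 1·(-8) = 0.
So g(t) = 1t³ + 0, and g(3) = 27.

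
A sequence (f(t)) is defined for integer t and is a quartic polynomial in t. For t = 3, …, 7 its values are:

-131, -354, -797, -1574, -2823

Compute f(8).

Write f(t) = at^4 + bt³ + ct² + dt + e; the 5 given values yield a linear system in the 5 coefficients.
Solving, f(t) = -t^4 - t³ - t² - 4t - 2.
Then f(8) = -4706.

-4706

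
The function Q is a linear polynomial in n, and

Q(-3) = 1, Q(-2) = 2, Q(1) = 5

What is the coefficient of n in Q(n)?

Write Q(n) = an + b; the 3 given values yield a linear system in the 2 coefficients.
Solving, Q(n) = n + 4.
The coefficient of n is 1.

1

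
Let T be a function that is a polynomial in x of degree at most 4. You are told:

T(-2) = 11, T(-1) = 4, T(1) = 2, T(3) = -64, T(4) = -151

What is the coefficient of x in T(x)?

Write T(x) = ax^4 + bx³ + cx² + dx + e; the 5 given values yield a linear system in the 5 coefficients.
Solving, the leading coefficient vanishes, and T(x) = -2x³ - 2x² + x + 5.
The coefficient of x is 1.

1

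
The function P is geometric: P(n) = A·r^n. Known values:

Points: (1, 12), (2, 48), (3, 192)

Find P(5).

Consecutive ratio: 48/12 = 4, and 192/48 = 4, so r = 4.
Then A·4^1 = 12 gives A = 3, and P(n) = 3·4^n.
P(5) = 3·4^5 = 3072.

3072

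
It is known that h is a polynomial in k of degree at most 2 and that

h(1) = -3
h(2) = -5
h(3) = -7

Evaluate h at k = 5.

-11

Write h(k) = ak² + bk + c; the 3 given values yield a linear system in the 3 coefficients.
Solving, the leading coefficient vanishes, and h(k) = -2k - 1.
Then h(5) = -11.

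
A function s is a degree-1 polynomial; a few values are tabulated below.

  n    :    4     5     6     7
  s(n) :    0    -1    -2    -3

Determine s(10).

First differences: -1, -1, -1.
Level-1 differences are constant, so s has degree 1.
Fitting a degree-1 polynomial gives s(n) = -n + 4.
Then s(10) = -6.

-6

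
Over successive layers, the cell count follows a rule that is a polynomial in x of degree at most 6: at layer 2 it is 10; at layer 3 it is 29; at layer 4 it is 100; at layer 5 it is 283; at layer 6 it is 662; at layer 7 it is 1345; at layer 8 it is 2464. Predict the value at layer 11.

10117

Write the value at x as h(x).
First differences: 19, 71, 183, 379, 683, 1119. Second differences: 52, 112, 196, 304, 436. Third differences: 60, 84, 108, 132. Fourth differences: 24, 24, 24.
Level-4 differences are constant, so h has degree 4.
Fitting a degree-4 polynomial gives h(x) = x^4 - 4x³ + 7x² - 5x + 8.
Then h(11) = 10117.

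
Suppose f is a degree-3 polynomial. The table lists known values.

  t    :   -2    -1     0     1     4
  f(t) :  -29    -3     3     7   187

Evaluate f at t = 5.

Write f(t) = at³ + bt² + ct + d; the 5 given values yield a linear system in the 4 coefficients.
Solving, f(t) = 3t³ - t² + 2t + 3.
Then f(5) = 363.

363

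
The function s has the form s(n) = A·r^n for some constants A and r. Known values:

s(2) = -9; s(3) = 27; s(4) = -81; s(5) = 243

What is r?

-3

Consecutive ratio: 27/(-9) = -3, and -81/27 = -3, so r = -3.
Then A·(-3)^2 = -9 gives A = -1, and s(n) = -1·(-3)^n.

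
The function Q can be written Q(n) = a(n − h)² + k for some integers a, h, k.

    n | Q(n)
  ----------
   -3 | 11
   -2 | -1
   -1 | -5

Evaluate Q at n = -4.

First differences -12, -4; second difference 8 = 2a, so a = 4.
Expanding, the n-coefficient is −2ah = -8h; matching it to the data gives h = -1, and then k = -5.
So Q(n) = 4(n + 1)² − 5.
Q(-4) = 4·(-3)² − 5 = 31.

31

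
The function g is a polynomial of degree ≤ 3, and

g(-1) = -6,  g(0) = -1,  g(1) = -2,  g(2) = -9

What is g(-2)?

First differences: 5, -1, -7. Second differences: -6, -6.
Level-2 differences are constant, so g has degree 2.
Fitting a degree-2 polynomial gives g(t) = -3t² + 2t - 1.
Then g(-2) = -17.

-17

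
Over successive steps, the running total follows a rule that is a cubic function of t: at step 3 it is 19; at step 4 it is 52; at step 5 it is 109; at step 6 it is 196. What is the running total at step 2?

4

Write the value at t as g(t).
Write g(t) = at³ + bt² + ct + d; the 4 given values yield a linear system in the 4 coefficients.
Solving, g(t) = t³ - 4t + 4.
Then g(2) = 4.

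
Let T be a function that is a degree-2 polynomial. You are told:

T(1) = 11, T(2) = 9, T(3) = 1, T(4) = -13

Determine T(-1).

-3

Write T(m) = am² + bm + c; the 4 given values yield a linear system in the 3 coefficients.
Solving, T(m) = -3m² + 7m + 7.
Then T(-1) = -3.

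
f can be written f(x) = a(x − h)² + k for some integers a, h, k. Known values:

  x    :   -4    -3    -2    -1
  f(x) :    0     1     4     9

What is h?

First differences 1, 3, 5; second difference 2 = 2a, so a = 1.
Expanding, the x-coefficient is −2ah = -2h; matching it to the data gives h = -4, and then k = 0.
So f(x) = 1(x + 4)² + 0.
Hence h = -4.

-4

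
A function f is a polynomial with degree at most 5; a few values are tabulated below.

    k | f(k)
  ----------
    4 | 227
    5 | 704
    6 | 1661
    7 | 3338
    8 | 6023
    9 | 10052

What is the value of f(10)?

15809

Write f(k) = ak^5 + bk^4 + ck³ + dk² + ek + p; the 6 given values yield a linear system in the 6 coefficients.
Solving, the leading coefficient vanishes, and f(k) = 2k^4 - 4k³ - 2k² + k - 1.
Then f(10) = 15809.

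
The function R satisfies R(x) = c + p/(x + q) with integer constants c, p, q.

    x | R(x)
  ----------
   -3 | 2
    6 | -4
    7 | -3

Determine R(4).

-12

(R(x) − c)(x + q) = p for each data point; the three points give a linear system in c and q, then p follows.
Solving: c = 0, q = -3, p = -12, so R(x) = -12/(x − 3).
Then R(4) = 0 − 12/1 = -12.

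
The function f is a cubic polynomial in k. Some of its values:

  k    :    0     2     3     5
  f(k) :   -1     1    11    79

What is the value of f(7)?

Write f(k) = ak³ + bk² + ck + d; the 4 given values yield a linear system in the 4 coefficients.
Solving, f(k) = k³ - 2k² + k - 1.
Then f(7) = 251.

251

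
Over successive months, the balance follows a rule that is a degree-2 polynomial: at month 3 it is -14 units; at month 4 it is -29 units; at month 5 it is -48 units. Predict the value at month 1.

Write the value at k as h(k).
Write h(k) = ak² + bk + c; the 3 given values yield a linear system in the 3 coefficients.
Solving, h(k) = -2k² - k + 7.
Then h(1) = 4.

4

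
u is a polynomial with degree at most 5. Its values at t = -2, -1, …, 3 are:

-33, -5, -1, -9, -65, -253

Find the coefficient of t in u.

First differences: 28, 4, -8, -56, -188. Second differences: -24, -12, -48, -132. Third differences: 12, -36, -84. Fourth differences: -48, -48.
Level-4 differences are constant, so u has degree 4.
Fitting a degree-4 polynomial gives u(t) = -2t^4 - 2t³ - 4t² - 1.
The coefficient of t is 0.

0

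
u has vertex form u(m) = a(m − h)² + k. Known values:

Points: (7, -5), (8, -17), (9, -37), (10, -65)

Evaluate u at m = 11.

First differences -12, -20, -28; second difference -8 = 2a, so a = -4.
Expanding, the m-coefficient is −2ah = 8h; matching it to the data gives h = 6, and then k = -1.
So u(m) = -4(m − 6)² − 1.
u(11) = -4·5² − 1 = -101.

-101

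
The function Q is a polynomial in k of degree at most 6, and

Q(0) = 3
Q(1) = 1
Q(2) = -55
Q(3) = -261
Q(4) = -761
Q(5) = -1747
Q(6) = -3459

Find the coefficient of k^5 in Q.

First differences: -2, -56, -206, -500, -986, -1712. Second differences: -54, -150, -294, -486, -726. Third differences: -96, -144, -192, -240. Fourth differences: -48, -48, -48.
Level-4 differences are constant, so Q has degree 4.
Fitting a degree-4 polynomial gives Q(k) = -2k^4 - 4k³ - k² + 5k + 3.
The coefficient of k^5 is 0.

0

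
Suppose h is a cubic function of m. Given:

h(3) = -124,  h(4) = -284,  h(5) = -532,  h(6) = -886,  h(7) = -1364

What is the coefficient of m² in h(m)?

Write h(m) = am³ + bm² + cm + d; the 5 given values yield a linear system in the 4 coefficients.
Solving, h(m) = -3m³ - 8m² + 7m + 8.
The coefficient of m² is -8.

-8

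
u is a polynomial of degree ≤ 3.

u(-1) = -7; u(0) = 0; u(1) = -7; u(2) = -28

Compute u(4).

Write u(x) = ax³ + bx² + cx + d; the 4 given values yield a linear system in the 4 coefficients.
Solving, the leading coefficient vanishes, and u(x) = -7x².
Then u(4) = -112.

-112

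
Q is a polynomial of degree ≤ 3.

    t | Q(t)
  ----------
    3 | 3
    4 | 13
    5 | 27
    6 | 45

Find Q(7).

67

First differences: 10, 14, 18. Second differences: 4, 4.
Level-2 differences are constant, so Q has degree 2.
Extending the table by one column gives the next first difference 22, so Q(7) = 45 + 22 = 67.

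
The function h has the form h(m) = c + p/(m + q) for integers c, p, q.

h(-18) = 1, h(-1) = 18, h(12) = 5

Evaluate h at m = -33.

2

(h(m) − c)(m + q) = p for each data point; the three points give a linear system in c and q, then p follows.
Solving: c = 3, q = 3, p = 30, so h(m) = 3 + 30/(m + 3).
Then h(-33) = 3 + 30/(-30) = 2.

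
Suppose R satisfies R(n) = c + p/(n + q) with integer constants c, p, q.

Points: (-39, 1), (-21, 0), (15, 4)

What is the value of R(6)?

(R(n) − c)(n + q) = p for each data point; the three points give a linear system in c and q, then p follows.
Solving: c = 2, q = 3, p = 36, so R(n) = 2 + 36/(n + 3).
Then R(6) = 2 + 36/9 = 6.

6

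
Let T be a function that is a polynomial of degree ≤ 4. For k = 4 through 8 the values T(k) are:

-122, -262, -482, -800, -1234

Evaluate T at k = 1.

First differences: -140, -220, -318, -434. Second differences: -80, -98, -116. Third differences: -18, -18.
Level-3 differences are constant, so T has degree 3.
Fitting a degree-3 polynomial gives T(k) = -3k³ + 5k² - 2k - 2.
Then T(1) = -2.

-2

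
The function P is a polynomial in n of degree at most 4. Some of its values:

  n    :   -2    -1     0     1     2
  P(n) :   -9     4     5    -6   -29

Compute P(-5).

First differences: 13, 1, -11, -23. Second differences: -12, -12, -12.
Level-2 differences are constant, so P has degree 2.
Fitting a degree-2 polynomial gives P(n) = -6n² - 5n + 5.
Then P(-5) = -120.

-120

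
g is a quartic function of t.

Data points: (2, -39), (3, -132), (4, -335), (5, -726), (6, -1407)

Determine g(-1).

0

Write g(t) = at^4 + bt³ + ct² + dt + e; the 5 given values yield a linear system in the 5 coefficients.
Solving, g(t) = -t^4 + t³ - 9t² - 2t + 9.
Then g(-1) = 0.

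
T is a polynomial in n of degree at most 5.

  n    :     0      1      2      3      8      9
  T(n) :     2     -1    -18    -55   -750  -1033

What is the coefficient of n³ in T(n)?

-1

Write T(n) = an^5 + bn^4 + cn³ + dn² + en + p; the 6 given values yield a linear system in the 6 coefficients.
Solving, the top 2 coefficients vanish, and T(n) = -n³ - 4n² + 2n + 2.
The coefficient of n³ is -1.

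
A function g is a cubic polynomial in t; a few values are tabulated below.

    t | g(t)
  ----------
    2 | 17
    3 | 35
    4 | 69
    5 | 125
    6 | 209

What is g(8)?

First differences: 18, 34, 56, 84. Second differences: 16, 22, 28. Third differences: 6, 6.
Level-3 differences are constant, so g has degree 3.
Fitting a degree-3 polynomial gives g(t) = t³ - t² + 4t + 5.
Then g(8) = 485.

485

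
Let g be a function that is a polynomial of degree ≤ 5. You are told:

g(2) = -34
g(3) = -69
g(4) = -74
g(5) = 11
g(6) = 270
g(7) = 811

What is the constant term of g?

6

First differences: -35, -5, 85, 259, 541. Second differences: 30, 90, 174, 282. Third differences: 60, 84, 108. Fourth differences: 24, 24.
Level-4 differences are constant, so g has degree 4.
Fitting a degree-4 polynomial gives g(x) = x^4 - 4x³ - 4x² - 4x + 6.
The constant term is g(0) = 6.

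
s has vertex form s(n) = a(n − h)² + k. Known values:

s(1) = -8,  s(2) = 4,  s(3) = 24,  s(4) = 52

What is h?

0

First differences 12, 20, 28; second difference 8 = 2a, so a = 4.
Expanding, the n-coefficient is −2ah = -8h; matching it to the data gives h = 0, and then k = -12.
So s(n) = 4(n + 0)² − 12.
Hence h = 0.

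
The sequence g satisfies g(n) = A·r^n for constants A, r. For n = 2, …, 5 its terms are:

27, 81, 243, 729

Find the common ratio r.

Consecutive ratio: 81/27 = 3, and 243/81 = 3, so r = 3.
Then A·3^2 = 27 gives A = 3, and g(n) = 3·3^n.

3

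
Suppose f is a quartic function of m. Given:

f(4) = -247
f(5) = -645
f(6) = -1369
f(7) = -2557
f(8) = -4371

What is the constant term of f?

5

Write f(m) = am^4 + bm³ + cm² + dm + e; the 5 given values yield a linear system in the 5 coefficients.
Solving, f(m) = -m^4 - m³ + 3m² + 5m + 5.
The constant term is f(0) = 5.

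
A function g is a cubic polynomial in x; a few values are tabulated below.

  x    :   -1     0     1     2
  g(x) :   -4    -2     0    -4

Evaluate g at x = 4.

-54

Write g(x) = ax³ + bx² + cx + d; the 4 given values yield a linear system in the 4 coefficients.
Solving, g(x) = -x³ + 3x - 2.
Then g(4) = -54.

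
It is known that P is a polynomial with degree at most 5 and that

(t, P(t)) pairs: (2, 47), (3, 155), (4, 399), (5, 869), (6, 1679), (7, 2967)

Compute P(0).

-1

Write P(t) = at^5 + bt^4 + ct³ + dt² + et + p; the 6 given values yield a linear system in the 6 coefficients.
Solving, the leading coefficient vanishes, and P(t) = t^4 + t³ + 4t² + 4t - 1.
Then P(0) = -1.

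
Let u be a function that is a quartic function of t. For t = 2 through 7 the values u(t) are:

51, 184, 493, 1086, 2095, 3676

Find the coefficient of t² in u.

-3

Write u(t) = at^4 + bt³ + ct² + dt + e; the 6 given values yield a linear system in the 5 coefficients.
Solving, u(t) = t^4 + 4t³ - 3t² + 7t + 1.
The coefficient of t² is -3.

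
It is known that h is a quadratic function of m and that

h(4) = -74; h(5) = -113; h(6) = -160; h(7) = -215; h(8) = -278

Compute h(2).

-20

First differences: -39, -47, -55, -63. Second differences: -8, -8, -8.
Level-2 differences are constant, so h has degree 2.
Fitting a degree-2 polynomial gives h(m) = -4m² - 3m + 2.
Then h(2) = -20.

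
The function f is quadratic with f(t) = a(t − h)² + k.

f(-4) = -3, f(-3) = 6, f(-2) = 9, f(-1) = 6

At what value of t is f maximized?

First differences 9, 3, -3; second difference -6 = 2a, so a = -3.
Expanding, the t-coefficient is −2ah = 6h; matching it to the data gives h = -2, and then k = 9.
So f(t) = -3(t + 2)² + 9.
Hence h = -2.

-2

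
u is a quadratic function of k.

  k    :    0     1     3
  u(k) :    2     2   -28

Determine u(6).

-148

Write u(k) = ak² + bk + c; the 3 given values yield a linear system in the 3 coefficients.
Solving, u(k) = -5k² + 5k + 2.
Then u(6) = -148.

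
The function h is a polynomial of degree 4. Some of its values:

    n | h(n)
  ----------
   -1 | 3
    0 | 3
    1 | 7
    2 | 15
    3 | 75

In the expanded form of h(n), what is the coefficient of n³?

-4

Write h(n) = an^4 + bn³ + cn² + dn + e; the 5 given values yield a linear system in the 5 coefficients.
Solving, h(n) = 2n^4 - 4n³ + 6n + 3.
The coefficient of n³ is -4.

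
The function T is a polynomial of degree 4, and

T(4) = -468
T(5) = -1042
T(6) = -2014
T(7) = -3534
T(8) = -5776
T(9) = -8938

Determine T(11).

-18934

First differences: -574, -972, -1520, -2242, -3162. Second differences: -398, -548, -722, -920. Third differences: -150, -174, -198. Fourth differences: -24, -24.
Level-4 differences are constant, so T has degree 4.
Fitting a degree-4 polynomial gives T(n) = -n^4 - 3n³ - 3n² + 5n + 8.
Then T(11) = -18934.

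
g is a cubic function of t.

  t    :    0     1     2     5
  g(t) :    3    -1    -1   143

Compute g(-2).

Write g(t) = at³ + bt² + ct + d; the 4 given values yield a linear system in the 4 coefficients.
Solving, g(t) = 2t³ - 4t² - 2t + 3.
Then g(-2) = -25.

-25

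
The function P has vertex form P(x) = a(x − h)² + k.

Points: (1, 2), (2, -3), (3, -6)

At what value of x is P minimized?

First differences -5, -3; second difference 2 = 2a, so a = 1.
Expanding, the x-coefficient is −2ah = -2h; matching it to the data gives h = 4, and then k = -7.
So P(x) = 1(x − 4)² − 7.
Hence h = 4.

4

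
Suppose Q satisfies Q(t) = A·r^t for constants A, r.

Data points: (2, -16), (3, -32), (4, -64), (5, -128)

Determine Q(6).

Consecutive ratio: -32/(-16) = 2, and -64/(-32) = 2, so r = 2.
Then A·2^2 = -16 gives A = -4, and Q(t) = -4·2^t.
Q(6) = -4·2^6 = -256.

-256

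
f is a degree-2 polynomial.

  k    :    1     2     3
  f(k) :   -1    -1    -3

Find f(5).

-13

Write f(k) = ak² + bk + c; the 3 given values yield a linear system in the 3 coefficients.
Solving, f(k) = -k² + 3k - 3.
Then f(5) = -13.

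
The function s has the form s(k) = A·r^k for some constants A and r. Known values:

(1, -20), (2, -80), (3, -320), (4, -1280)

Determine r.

Consecutive ratio: -80/(-20) = 4, and -320/(-80) = 4, so r = 4.
Then A·4^1 = -20 gives A = -5, and s(k) = -5·4^k.

4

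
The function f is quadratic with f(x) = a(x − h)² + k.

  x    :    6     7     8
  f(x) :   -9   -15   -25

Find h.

First differences -6, -10; second difference -4 = 2a, so a = -2.
Expanding, the x-coefficient is −2ah = 4h; matching it to the data gives h = 5, and then k = -7.
So f(x) = -2(x − 5)² − 7.
Hence h = 5.

5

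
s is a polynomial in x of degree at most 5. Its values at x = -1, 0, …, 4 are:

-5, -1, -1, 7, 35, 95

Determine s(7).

First differences: 4, 0, 8, 28, 60. Second differences: -4, 8, 20, 32. Third differences: 12, 12, 12.
Level-3 differences are constant, so s has degree 3.
Fitting a degree-3 polynomial gives s(x) = 2x³ - 2x² - 1.
Then s(7) = 587.

587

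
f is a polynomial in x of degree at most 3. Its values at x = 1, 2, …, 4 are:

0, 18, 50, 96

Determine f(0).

First differences: 18, 32, 46. Second differences: 14, 14.
Level-2 differences are constant, so f has degree 2.
Fitting a degree-2 polynomial gives f(x) = 7x² - 3x - 4.
Then f(0) = -4.

-4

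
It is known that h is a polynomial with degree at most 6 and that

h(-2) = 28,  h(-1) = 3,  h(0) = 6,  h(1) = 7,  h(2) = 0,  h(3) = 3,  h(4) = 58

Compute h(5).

231

First differences: -25, 3, 1, -7, 3, 55. Second differences: 28, -2, -8, 10, 52. Third differences: -30, -6, 18, 42. Fourth differences: 24, 24, 24.
Level-4 differences are constant, so h has degree 4.
Extending the table by one column gives the next first difference 173, so h(5) = 58 + 173 = 231.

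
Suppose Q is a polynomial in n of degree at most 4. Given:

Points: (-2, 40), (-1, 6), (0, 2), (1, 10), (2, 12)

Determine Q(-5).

First differences: -34, -4, 8, 2. Second differences: 30, 12, -6. Third differences: -18, -18.
Level-3 differences are constant, so Q has degree 3.
Fitting a degree-3 polynomial gives Q(n) = -3n³ + 6n² + 5n + 2.
Then Q(-5) = 502.

502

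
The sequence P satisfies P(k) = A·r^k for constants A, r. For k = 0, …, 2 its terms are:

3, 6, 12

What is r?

Consecutive ratio: 6/3 = 2, and 12/6 = 2, so r = 2.
Then A·2^0 = 3 gives A = 3, and P(k) = 3·2^k.

2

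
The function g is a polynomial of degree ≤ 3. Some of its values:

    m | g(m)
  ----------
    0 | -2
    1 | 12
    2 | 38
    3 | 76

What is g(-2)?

First differences: 14, 26, 38. Second differences: 12, 12.
Level-2 differences are constant, so g has degree 2.
Fitting a degree-2 polynomial gives g(m) = 6m² + 8m - 2.
Then g(-2) = 6.

6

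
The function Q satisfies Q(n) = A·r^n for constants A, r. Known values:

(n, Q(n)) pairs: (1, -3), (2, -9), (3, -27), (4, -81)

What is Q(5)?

-243

Consecutive ratio: -9/(-3) = 3, and -27/(-9) = 3, so r = 3.
Then A·3^1 = -3 gives A = -1, and Q(n) = -1·3^n.
Q(5) = -1·3^5 = -243.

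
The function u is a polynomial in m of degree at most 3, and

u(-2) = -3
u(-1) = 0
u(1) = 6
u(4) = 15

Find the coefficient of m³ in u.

0

Write u(m) = am³ + bm² + cm + d; the 4 given values yield a linear system in the 4 coefficients.
Solving, the top 2 coefficients vanish, and u(m) = 3m + 3.
The coefficient of m³ is 0.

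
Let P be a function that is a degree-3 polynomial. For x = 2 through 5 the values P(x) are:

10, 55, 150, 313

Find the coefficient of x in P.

Write P(x) = ax³ + bx² + cx + d; the 4 given values yield a linear system in the 4 coefficients.
Solving, P(x) = 3x³ - 2x² - 2x - 2.
The coefficient of x is -2.

-2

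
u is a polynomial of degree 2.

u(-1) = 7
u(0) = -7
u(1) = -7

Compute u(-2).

Write u(x) = ax² + bx + c; the 3 given values yield a linear system in the 3 coefficients.
Solving, u(x) = 7x² - 7x - 7.
Then u(-2) = 35.

35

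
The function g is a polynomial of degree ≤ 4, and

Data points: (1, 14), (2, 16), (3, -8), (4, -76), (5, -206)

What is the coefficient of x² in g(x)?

Write g(x) = ax^4 + bx³ + cx² + dx + e; the 5 given values yield a linear system in the 5 coefficients.
Solving, the leading coefficient vanishes, and g(x) = -3x³ + 5x² + 8x + 4.
The coefficient of x² is 5.

5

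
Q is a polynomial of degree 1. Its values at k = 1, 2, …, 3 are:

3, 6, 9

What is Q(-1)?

First differences: 3, 3.
Level-1 differences are constant, so Q has degree 1.
Fitting a degree-1 polynomial gives Q(k) = 3k.
Then Q(-1) = -3.

-3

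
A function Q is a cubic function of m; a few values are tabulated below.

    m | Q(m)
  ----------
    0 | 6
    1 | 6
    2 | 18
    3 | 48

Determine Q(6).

306

Write Q(m) = am³ + bm² + cm + d; the 4 given values yield a linear system in the 4 coefficients.
Solving, Q(m) = m³ + 3m² - 4m + 6.
Then Q(6) = 306.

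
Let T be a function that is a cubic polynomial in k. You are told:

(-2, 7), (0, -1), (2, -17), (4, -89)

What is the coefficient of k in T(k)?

-2

Write T(k) = ak³ + bk² + ck + d; the 4 given values yield a linear system in the 4 coefficients.
Solving, T(k) = -k³ - k² - 2k - 1.
The coefficient of k is -2.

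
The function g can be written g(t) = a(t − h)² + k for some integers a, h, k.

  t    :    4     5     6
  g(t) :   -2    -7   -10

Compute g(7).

-11

First differences -5, -3; second difference 2 = 2a, so a = 1.
Expanding, the t-coefficient is −2ah = -2h; matching it to the data gives h = 7, and then k = -11.
So g(t) = 1(t − 7)² − 11.
g(7) = 1·0² − 11 = -11.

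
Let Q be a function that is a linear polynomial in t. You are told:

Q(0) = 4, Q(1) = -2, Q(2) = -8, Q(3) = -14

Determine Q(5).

First differences: -6, -6, -6.
Level-1 differences are constant, so Q has degree 1.
Fitting a degree-1 polynomial gives Q(t) = -6t + 4.
Then Q(5) = -26.

-26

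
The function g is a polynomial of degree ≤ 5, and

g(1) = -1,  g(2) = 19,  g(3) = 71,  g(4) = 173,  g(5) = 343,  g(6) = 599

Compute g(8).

First differences: 20, 52, 102, 170, 256. Second differences: 32, 50, 68, 86. Third differences: 18, 18, 18.
Level-3 differences are constant, so g has degree 3.
Fitting a degree-3 polynomial gives g(n) = 3n³ - 2n² + 5n - 7.
Then g(8) = 1441.

1441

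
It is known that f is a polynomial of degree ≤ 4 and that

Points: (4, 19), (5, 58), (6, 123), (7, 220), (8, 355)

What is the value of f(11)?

Write f(n) = an^4 + bn³ + cn² + dn + e; the 5 given values yield a linear system in the 5 coefficients.
Solving, the leading coefficient vanishes, and f(n) = n³ - 2n² - 4n + 3.
Then f(11) = 1048.

1048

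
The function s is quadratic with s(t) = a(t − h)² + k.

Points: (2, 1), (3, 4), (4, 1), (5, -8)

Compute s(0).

-23

First differences 3, -3, -9; second difference -6 = 2a, so a = -3.
Expanding, the t-coefficient is −2ah = 6h; matching it to the data gives h = 3, and then k = 4.
So s(t) = -3(t − 3)² + 4.
s(0) = -3·(-3)² + 4 = -23.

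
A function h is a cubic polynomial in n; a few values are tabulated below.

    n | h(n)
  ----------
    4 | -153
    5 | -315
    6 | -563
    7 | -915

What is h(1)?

-3

Write h(n) = an³ + bn² + cn + d; the 4 given values yield a linear system in the 4 coefficients.
Solving, h(n) = -3n³ + 2n² + 3n - 5.
Then h(1) = -3.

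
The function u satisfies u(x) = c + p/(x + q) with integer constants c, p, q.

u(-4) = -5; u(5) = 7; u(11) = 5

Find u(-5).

(u(x) − c)(x + q) = p for each data point; the three points give a linear system in c and q, then p follows.
Solving: c = 3, q = 1, p = 24, so u(x) = 3 + 24/(x + 1).
Then u(-5) = 3 + 24/(-4) = -3.

-3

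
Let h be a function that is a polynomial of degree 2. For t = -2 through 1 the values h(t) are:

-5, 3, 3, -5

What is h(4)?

-77

Write h(t) = at² + bt + c; the 4 given values yield a linear system in the 3 coefficients.
Solving, h(t) = -4t² - 4t + 3.
Then h(4) = -77.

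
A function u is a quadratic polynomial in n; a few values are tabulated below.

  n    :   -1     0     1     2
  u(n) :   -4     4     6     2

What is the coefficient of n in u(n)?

5

First differences: 8, 2, -4. Second differences: -6, -6.
Level-2 differences are constant, so u has degree 2.
Fitting a degree-2 polynomial gives u(n) = -3n² + 5n + 4.
The coefficient of n is 5.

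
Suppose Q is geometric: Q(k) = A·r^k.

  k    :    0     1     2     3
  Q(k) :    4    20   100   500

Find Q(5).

12500

Consecutive ratio: 20/4 = 5, and 100/20 = 5, so r = 5.
Then A·5^0 = 4 gives A = 4, and Q(k) = 4·5^k.
Q(5) = 4·5^5 = 12500.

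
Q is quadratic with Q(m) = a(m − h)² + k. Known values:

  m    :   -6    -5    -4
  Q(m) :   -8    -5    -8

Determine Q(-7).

First differences 3, -3; second difference -6 = 2a, so a = -3.
Expanding, the m-coefficient is −2ah = 6h; matching it to the data gives h = -5, and then k = -5.
So Q(m) = -3(m + 5)² − 5.
Q(-7) = -3·(-2)² − 5 = -17.

-17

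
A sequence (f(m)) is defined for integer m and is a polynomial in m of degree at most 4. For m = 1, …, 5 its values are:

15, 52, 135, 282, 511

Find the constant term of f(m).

6

First differences: 37, 83, 147, 229. Second differences: 46, 64, 82. Third differences: 18, 18.
Level-3 differences are constant, so f has degree 3.
Fitting a degree-3 polynomial gives f(m) = 3m³ + 5m² + m + 6.
The constant term is f(0) = 6.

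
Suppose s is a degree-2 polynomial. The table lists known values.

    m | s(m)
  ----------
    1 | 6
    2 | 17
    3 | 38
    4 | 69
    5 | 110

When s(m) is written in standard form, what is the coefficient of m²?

Write s(m) = am² + bm + c; the 5 given values yield a linear system in the 3 coefficients.
Solving, s(m) = 5m² - 4m + 5.
The coefficient of m² is 5.

5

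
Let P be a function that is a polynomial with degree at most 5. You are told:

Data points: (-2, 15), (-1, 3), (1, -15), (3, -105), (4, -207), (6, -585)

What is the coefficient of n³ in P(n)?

Write P(n) = an^5 + bn^4 + cn³ + dn² + en + p; the 6 given values yield a linear system in the 6 coefficients.
Solving, the top 2 coefficients vanish, and P(n) = -2n³ - 3n² - 7n - 3.
The coefficient of n³ is -2.

-2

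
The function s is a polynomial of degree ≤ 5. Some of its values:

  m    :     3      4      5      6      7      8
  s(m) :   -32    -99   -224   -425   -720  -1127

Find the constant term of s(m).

First differences: -67, -125, -201, -295, -407. Second differences: -58, -76, -94, -112. Third differences: -18, -18, -18.
Level-3 differences are constant, so s has degree 3.
Fitting a degree-3 polynomial gives s(m) = -3m³ + 7m² - 5m + 1.
The constant term is s(0) = 1.

1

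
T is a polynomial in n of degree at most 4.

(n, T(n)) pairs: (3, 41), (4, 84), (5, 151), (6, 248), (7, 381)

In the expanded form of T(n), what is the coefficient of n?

First differences: 43, 67, 97, 133. Second differences: 24, 30, 36. Third differences: 6, 6.
Level-3 differences are constant, so T has degree 3.
Fitting a degree-3 polynomial gives T(n) = n³ + 6n - 4.
The coefficient of n is 6.

6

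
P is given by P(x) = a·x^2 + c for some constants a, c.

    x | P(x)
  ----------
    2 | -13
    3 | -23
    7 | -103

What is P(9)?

-167

From P(2) = -13 and P(3) = -23: 4a + c = -13 and 9a + c = -23.
Subtracting: 5a = -10, so a = -2; then c = -13 − (-2)·4 = -5.
So P(x) = -2x² − 5, and P(9) = -167.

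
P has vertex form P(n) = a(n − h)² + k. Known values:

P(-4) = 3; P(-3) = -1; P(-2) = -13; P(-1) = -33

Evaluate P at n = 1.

First differences -4, -12, -20; second difference -8 = 2a, so a = -4.
Expanding, the n-coefficient is −2ah = 8h; matching it to the data gives h = -4, and then k = 3.
So P(n) = -4(n + 4)² + 3.
P(1) = -4·5² + 3 = -97.

-97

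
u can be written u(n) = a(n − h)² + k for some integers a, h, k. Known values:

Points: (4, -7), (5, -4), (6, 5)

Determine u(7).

First differences 3, 9; second difference 6 = 2a, so a = 3.
Expanding, the n-coefficient is −2ah = -6h; matching it to the data gives h = 4, and then k = -7.
So u(n) = 3(n − 4)² − 7.
u(7) = 3·3² − 7 = 20.

20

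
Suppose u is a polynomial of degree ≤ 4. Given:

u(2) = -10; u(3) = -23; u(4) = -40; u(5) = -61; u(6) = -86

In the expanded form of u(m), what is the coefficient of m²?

-2

Write u(m) = am^4 + bm³ + cm² + dm + e; the 5 given values yield a linear system in the 5 coefficients.
Solving, the top 2 coefficients vanish, and u(m) = -2m² - 3m + 4.
The coefficient of m² is -2.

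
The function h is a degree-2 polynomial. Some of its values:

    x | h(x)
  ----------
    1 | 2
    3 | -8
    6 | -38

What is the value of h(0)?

4

Write h(x) = ax² + bx + c; the 3 given values yield a linear system in the 3 coefficients.
Solving, h(x) = -x² - x + 4.
Then h(0) = 4.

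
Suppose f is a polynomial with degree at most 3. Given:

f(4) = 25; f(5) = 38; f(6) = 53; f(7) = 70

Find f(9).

110

First differences: 13, 15, 17. Second differences: 2, 2.
Level-2 differences are constant, so f has degree 2.
Fitting a degree-2 polynomial gives f(t) = t² + 4t - 7.
Then f(9) = 110.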